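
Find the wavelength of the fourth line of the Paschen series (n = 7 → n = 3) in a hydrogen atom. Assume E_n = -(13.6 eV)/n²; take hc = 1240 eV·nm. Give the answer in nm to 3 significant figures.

The Paschen series terminates on n_f = 3; the fourth line has n_i = 3+4 = 7.
ΔE = 13.60 × (1/3² − 1/7²) = 1.234 eV.
λ = 1240 / 1.234 = 1010 nm.

1010 nm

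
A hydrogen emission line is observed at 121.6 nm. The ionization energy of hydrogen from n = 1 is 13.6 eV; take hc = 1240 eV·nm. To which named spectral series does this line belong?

ΔE = 1240/121.6 = 10.20 eV.
This matches 13.6 × (1/1² − 1/2²), so n_f = 1: the Lyman series.

Lyman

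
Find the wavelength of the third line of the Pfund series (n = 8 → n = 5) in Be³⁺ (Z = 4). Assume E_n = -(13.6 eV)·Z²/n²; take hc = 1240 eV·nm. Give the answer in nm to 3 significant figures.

234 nm

The Pfund series terminates on n_f = 5; the third line has n_i = 5+3 = 8.
ΔE = 217.6 × (1/5² − 1/8²) = 5.304 eV.
λ = 1240 / 5.304 = 234 nm.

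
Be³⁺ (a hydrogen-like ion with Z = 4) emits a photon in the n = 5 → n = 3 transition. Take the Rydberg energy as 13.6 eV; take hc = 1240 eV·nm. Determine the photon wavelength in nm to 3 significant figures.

For Z = 4 the level energies scale as Z², so the effective Rydberg energy is 13.6 × 16 = 217.6 eV.
ΔE = 217.6 × (1/3² − 1/5²) = 217.6 × 0.07111 = 15.47 eV.
λ = hc/ΔE = 1240 / 15.47 = 80.1 nm.

80.1 nm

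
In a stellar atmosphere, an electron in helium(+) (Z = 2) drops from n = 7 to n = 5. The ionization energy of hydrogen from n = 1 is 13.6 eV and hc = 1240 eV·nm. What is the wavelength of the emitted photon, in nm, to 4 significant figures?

1163 nm

For Z = 2 the level energies scale as Z², so the effective Rydberg energy is 13.6 × 4 = 54.40 eV.
ΔE = 54.40 × (1/5² − 1/7²) = 54.40 × 0.01959 = 1.066 eV.
λ = hc/ΔE = 1240 / 1.066 = 1163 nm.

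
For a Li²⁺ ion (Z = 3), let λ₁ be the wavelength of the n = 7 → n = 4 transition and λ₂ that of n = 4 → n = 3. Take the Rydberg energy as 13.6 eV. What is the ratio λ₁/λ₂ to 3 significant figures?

λ ∝ 1/ΔE ∝ 1/(1/n_f² − 1/n_i²), and the Z² and hc factors cancel in the ratio.
λ₁/λ₂ = (1/3² − 1/4²)/(1/4² − 1/7²) = 0.04861/0.04209 = 1.15.

1.15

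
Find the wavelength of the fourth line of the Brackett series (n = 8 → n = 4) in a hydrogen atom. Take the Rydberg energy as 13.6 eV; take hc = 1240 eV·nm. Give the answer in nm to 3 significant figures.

1950 nm

The Brackett series terminates on n_f = 4; the fourth line has n_i = 4+4 = 8.
ΔE = 13.60 × (1/4² − 1/8²) = 0.6375 eV.
λ = 1240 / 0.6375 = 1950 nm.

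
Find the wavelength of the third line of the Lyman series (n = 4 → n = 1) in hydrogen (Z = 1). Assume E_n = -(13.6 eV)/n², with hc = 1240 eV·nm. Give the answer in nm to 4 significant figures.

The Lyman series terminates on n_f = 1; the third line has n_i = 1+3 = 4.
ΔE = 13.60 × (1/1² − 1/4²) = 12.75 eV.
λ = 1240 / 12.75 = 97.25 nm.

97.25 nm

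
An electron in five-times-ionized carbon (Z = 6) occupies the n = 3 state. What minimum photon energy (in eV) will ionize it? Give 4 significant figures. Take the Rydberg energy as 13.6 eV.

E_n = −13.6 Z²/n² = −489.6/n² eV for Z = 6.
E_3 = −489.6/9 = −54.40 eV, so ionization (to E = 0) requires 54.40 eV.

54.40 eV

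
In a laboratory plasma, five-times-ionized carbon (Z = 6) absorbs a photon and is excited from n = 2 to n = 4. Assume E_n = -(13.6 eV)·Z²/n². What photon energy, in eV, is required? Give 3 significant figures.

91.8 eV

The Bohr energies scale as Z², so for Z = 6: E_n = −489.6/n² eV.
E_4 = −489.6/16 = −30.60 eV and E_2 = −489.6/4 = −122.4 eV.
The photon energy is |E_4 − E_2| = 91.8 eV.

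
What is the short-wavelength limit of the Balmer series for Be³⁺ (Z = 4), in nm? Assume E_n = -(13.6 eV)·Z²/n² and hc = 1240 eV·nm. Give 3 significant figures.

The Balmer series has lower level n_f = 2; the series limit corresponds to n_i → ∞.
ΔE_max = 13.6 × 16 / 2² = 54.40 eV.
λ_min = 1240 / 54.40 = 22.8 nm.

22.8 nm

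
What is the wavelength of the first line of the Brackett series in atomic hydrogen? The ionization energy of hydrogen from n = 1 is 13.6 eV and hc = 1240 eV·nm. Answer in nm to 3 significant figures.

4050 nm

The Brackett series terminates on n_f = 4; the first line has n_i = 4+1 = 5.
ΔE = 13.60 × (1/4² − 1/5²) = 0.3060 eV.
λ = 1240 / 0.3060 = 4050 nm.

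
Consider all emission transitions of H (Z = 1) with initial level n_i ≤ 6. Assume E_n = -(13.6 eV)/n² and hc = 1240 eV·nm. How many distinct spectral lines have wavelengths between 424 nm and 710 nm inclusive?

Enumerate all n_i → n_f pairs with 1 ≤ n_f < n_i ≤ 6 and compute λ = 1240 / [13.6·1·(1/n_f² − 1/n_i²)].
Lines falling in [424, 710] nm: 5→2 (434.2 nm), 4→2 (486.3 nm), 3→2 (656.5 nm).

3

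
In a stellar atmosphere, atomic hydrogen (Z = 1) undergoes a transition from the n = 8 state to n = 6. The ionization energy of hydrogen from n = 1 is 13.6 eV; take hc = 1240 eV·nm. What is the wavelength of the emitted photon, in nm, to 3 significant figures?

ΔE = 13.60 × (1/6² − 1/8²) = 13.60 × 0.01215 = 0.1653 eV.
λ = hc/ΔE = 1240 / 0.1653 = 7500 nm.

7500 nm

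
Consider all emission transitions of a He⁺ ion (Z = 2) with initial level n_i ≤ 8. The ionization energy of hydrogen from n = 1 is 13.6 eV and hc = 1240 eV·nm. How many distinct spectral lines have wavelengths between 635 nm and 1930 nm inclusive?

Enumerate all n_i → n_f pairs with 1 ≤ n_f < n_i ≤ 8 and compute λ = 1240 / [13.6·4·(1/n_f² − 1/n_i²)].
Lines falling in [635, 1930] nm: 6→4 (656.5 nm), 8→5 (935.1 nm), 5→4 (1013 nm), 7→5 (1163 nm), 6→5 (1865 nm), 8→6 (1876 nm).

6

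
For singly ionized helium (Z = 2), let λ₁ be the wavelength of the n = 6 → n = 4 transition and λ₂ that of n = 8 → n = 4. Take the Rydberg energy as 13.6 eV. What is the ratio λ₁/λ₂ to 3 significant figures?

1.35

λ ∝ 1/ΔE ∝ 1/(1/n_f² − 1/n_i²), and the Z² and hc factors cancel in the ratio.
λ₁/λ₂ = (1/4² − 1/8²)/(1/4² − 1/6²) = 0.04688/0.03472 = 1.35.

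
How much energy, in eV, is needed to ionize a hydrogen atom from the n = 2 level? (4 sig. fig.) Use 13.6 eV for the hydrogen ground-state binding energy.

E_2 = −13.60/4 = −3.400 eV, so ionization (to E = 0) requires 3.400 eV.

3.400 eV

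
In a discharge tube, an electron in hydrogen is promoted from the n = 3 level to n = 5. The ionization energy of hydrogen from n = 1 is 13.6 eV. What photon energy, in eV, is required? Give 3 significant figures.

0.967 eV

E_5 = −13.60/25 = −0.5440 eV and E_3 = −13.60/9 = −1.511 eV.
The photon energy is |E_5 − E_3| = 0.967 eV.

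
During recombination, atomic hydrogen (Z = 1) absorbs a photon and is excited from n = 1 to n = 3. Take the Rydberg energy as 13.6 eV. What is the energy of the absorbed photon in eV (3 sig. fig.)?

12.1 eV

E_3 = −13.60/9 = −1.511 eV and E_1 = −13.60/1 = −13.60 eV.
The photon energy is |E_3 − E_1| = 12.1 eV.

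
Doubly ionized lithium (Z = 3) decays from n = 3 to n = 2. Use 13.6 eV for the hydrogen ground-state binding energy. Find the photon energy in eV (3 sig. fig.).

The Bohr energies scale as Z², so for Z = 3: E_n = −122.4/n² eV.
E_3 = −122.4/9 = −13.60 eV and E_2 = −122.4/4 = −30.60 eV.
The photon energy is |E_3 − E_2| = 17.0 eV.

17.0 eV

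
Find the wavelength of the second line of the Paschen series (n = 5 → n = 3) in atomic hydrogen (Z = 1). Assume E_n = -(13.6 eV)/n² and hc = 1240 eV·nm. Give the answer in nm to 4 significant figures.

The Paschen series terminates on n_f = 3; the second line has n_i = 3+2 = 5.
ΔE = 13.60 × (1/3² − 1/5²) = 0.9671 eV.
λ = 1240 / 0.9671 = 1282 nm.

1282 nm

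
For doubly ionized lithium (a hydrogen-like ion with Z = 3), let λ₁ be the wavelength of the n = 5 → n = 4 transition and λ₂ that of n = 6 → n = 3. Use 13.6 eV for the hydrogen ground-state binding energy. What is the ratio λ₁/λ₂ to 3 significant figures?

λ ∝ 1/ΔE ∝ 1/(1/n_f² − 1/n_i²), and the Z² and hc factors cancel in the ratio.
λ₁/λ₂ = (1/3² − 1/6²)/(1/4² − 1/5²) = 0.08333/0.02250 = 3.70.

3.70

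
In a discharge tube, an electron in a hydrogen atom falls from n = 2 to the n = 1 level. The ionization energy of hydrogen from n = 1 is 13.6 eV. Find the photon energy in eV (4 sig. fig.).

10.20 eV

E_2 = −13.60/4 = −3.400 eV and E_1 = −13.60/1 = −13.60 eV.
The photon energy is |E_2 − E_1| = 10.20 eV.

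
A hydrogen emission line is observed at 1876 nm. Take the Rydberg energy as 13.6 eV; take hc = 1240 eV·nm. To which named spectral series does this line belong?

Paschen

ΔE = 1240/1876 = 0.6610 eV.
This matches 13.6 × (1/3² − 1/4²), so n_f = 3: the Paschen series.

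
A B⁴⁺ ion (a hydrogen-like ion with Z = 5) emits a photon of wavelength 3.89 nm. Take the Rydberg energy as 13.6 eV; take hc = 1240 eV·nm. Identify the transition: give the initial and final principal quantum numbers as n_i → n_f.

The photon energy is ΔE = hc/λ = 1240 / 3.89 = 318.8 eV.
With Z = 5, ΔE = 340.0 × (1/n_f² − 1/n_i²), so 1/n_f² − 1/n_i² = 0.9375.
Trying n_f = 1 gives 1/n_i² = 0.06245, i.e. n_i ≈ 4; this pair matches.

n_i = 4, n_f = 1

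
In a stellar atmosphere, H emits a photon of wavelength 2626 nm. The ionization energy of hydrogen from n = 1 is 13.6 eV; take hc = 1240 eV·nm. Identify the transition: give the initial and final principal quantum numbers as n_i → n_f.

n_i = 6, n_f = 4

The photon energy is ΔE = hc/λ = 1240 / 2626 = 0.4722 eV.
With Z = 1, ΔE = 13.60 × (1/n_f² − 1/n_i²), so 1/n_f² − 1/n_i² = 0.03472.
Trying n_f = 4 gives 1/n_i² = 0.02778, i.e. n_i ≈ 6; this pair matches.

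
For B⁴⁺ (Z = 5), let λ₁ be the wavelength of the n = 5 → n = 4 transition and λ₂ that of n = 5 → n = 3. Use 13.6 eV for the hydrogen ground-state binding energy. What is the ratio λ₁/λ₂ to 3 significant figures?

3.16

λ ∝ 1/ΔE ∝ 1/(1/n_f² − 1/n_i²), and the Z² and hc factors cancel in the ratio.
λ₁/λ₂ = (1/3² − 1/5²)/(1/4² − 1/5²) = 0.07111/0.02250 = 3.16.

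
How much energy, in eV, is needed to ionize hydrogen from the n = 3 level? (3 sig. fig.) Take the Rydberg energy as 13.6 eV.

1.51 eV

E_3 = −13.60/9 = −1.51 eV, so ionization (to E = 0) requires 1.51 eV.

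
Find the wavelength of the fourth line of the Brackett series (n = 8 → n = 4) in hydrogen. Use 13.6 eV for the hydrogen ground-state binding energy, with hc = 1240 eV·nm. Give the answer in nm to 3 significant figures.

1950 nm

The Brackett series terminates on n_f = 4; the fourth line has n_i = 4+4 = 8.
ΔE = 13.60 × (1/4² − 1/8²) = 0.6375 eV.
λ = 1240 / 0.6375 = 1950 nm.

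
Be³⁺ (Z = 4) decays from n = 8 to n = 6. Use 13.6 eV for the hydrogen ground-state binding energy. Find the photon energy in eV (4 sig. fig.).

The Bohr energies scale as Z², so for Z = 4: E_n = −217.6/n² eV.
E_8 = −217.6/64 = −3.400 eV and E_6 = −217.6/36 = −6.044 eV.
The photon energy is |E_8 − E_6| = 2.644 eV.

2.644 eV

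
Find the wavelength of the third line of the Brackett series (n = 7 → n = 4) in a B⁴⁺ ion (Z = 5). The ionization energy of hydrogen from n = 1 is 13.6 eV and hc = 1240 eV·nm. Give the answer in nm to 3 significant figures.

The Brackett series terminates on n_f = 4; the third line has n_i = 4+3 = 7.
ΔE = 340.0 × (1/4² − 1/7²) = 14.31 eV.
λ = 1240 / 14.31 = 86.6 nm.

86.6 nm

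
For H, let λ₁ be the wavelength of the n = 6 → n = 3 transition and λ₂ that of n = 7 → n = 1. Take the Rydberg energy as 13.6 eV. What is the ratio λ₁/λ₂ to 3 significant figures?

λ ∝ 1/ΔE ∝ 1/(1/n_f² − 1/n_i²), and the Z² and hc factors cancel in the ratio.
λ₁/λ₂ = (1/1² − 1/7²)/(1/3² − 1/6²) = 0.9796/0.08333 = 11.8.

11.8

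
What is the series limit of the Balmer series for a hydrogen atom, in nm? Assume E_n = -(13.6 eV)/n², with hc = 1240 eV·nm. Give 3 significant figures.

The Balmer series has lower level n_f = 2; the series limit corresponds to n_i → ∞.
ΔE_max = 13.6 × 1 / 2² = 3.400 eV.
λ_min = 1240 / 3.400 = 365 nm.

365 nm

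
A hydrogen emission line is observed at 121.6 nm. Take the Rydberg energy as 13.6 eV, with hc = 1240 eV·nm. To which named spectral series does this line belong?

Lyman

ΔE = 1240/121.6 = 10.20 eV.
This matches 13.6 × (1/1² − 1/2²), so n_f = 1: the Lyman series.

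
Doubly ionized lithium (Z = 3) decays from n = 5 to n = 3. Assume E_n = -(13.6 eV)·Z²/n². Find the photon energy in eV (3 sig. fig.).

8.70 eV

The Bohr energies scale as Z², so for Z = 3: E_n = −122.4/n² eV.
E_5 = −122.4/25 = −4.896 eV and E_3 = −122.4/9 = −13.60 eV.
The photon energy is |E_5 − E_3| = 8.70 eV.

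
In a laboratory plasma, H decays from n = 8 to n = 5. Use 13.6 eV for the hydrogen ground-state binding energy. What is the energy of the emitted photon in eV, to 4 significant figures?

E_8 = −13.60/64 = −0.2125 eV and E_5 = −13.60/25 = −0.5440 eV.
The photon energy is |E_8 − E_5| = 0.3315 eV.

0.3315 eV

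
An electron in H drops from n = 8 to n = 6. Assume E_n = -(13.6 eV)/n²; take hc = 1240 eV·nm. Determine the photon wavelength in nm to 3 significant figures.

7500 nm

ΔE = 13.60 × (1/6² − 1/8²) = 13.60 × 0.01215 = 0.1653 eV.
λ = hc/ΔE = 1240 / 0.1653 = 7500 nm.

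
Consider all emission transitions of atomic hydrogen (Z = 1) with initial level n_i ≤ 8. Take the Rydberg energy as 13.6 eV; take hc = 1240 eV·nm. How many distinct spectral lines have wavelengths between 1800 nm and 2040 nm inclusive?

Enumerate all n_i → n_f pairs with 1 ≤ n_f < n_i ≤ 8 and compute λ = 1240 / [13.6·1·(1/n_f² − 1/n_i²)].
Lines falling in [1800, 2040] nm: 4→3 (1876 nm), 8→4 (1945 nm).

2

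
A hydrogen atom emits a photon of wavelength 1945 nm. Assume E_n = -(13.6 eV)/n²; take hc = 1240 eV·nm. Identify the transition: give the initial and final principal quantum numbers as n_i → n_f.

n_i = 8, n_f = 4

The photon energy is ΔE = hc/λ = 1240 / 1945 = 0.6375 eV.
With Z = 1, ΔE = 13.60 × (1/n_f² − 1/n_i²), so 1/n_f² − 1/n_i² = 0.04688.
Trying n_f = 4 gives 1/n_i² = 0.01562, i.e. n_i ≈ 8; this pair matches.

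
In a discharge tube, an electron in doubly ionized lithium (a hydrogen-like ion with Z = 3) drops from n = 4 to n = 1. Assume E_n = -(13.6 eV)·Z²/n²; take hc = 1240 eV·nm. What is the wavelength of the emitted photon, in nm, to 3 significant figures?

10.8 nm

For Z = 3 the level energies scale as Z², so the effective Rydberg energy is 13.6 × 9 = 122.4 eV.
ΔE = 122.4 × (1/1² − 1/4²) = 122.4 × 0.9375 = 114.8 eV.
λ = hc/ΔE = 1240 / 114.8 = 10.8 nm.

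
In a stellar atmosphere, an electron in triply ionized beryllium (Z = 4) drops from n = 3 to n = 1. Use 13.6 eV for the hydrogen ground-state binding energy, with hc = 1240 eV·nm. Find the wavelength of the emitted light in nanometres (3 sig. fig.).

6.41 nm

For Z = 4 the level energies scale as Z², so the effective Rydberg energy is 13.6 × 16 = 217.6 eV.
ΔE = 217.6 × (1/1² − 1/3²) = 217.6 × 0.8889 = 193.4 eV.
λ = hc/ΔE = 1240 / 193.4 = 6.41 nm.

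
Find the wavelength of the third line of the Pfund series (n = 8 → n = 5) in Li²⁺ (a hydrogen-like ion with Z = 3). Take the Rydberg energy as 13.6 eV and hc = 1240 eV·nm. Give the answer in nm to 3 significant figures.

416 nm

The Pfund series terminates on n_f = 5; the third line has n_i = 5+3 = 8.
ΔE = 122.4 × (1/5² − 1/8²) = 2.984 eV.
λ = 1240 / 2.984 = 416 nm.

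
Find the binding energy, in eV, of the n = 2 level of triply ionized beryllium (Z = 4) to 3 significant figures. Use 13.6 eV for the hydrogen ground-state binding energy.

E_n = −13.6 Z²/n² = −217.6/n² eV for Z = 4.
E_2 = −217.6/4 = −54.4 eV, so ionization (to E = 0) requires 54.4 eV.

54.4 eV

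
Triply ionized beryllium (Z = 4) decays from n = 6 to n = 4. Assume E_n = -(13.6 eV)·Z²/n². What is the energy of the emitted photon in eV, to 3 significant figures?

The Bohr energies scale as Z², so for Z = 4: E_n = −217.6/n² eV.
E_6 = −217.6/36 = −6.044 eV and E_4 = −217.6/16 = −13.60 eV.
The photon energy is |E_6 − E_4| = 7.56 eV.

7.56 eV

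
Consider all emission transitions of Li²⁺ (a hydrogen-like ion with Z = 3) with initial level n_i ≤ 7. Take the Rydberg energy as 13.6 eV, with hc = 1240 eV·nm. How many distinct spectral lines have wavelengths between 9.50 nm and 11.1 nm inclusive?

4

Enumerate all n_i → n_f pairs with 1 ≤ n_f < n_i ≤ 7 and compute λ = 1240 / [13.6·9·(1/n_f² − 1/n_i²)].
Lines falling in [9.50, 11.1] nm: 7→1 (10.34 nm), 6→1 (10.42 nm), 5→1 (10.55 nm), 4→1 (10.81 nm).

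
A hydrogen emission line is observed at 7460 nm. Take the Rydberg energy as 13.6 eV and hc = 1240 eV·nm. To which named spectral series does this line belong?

ΔE = 1240/7460 = 0.1662 eV.
This matches 13.6 × (1/5² − 1/6²), so n_f = 5: the Pfund series.

Pfund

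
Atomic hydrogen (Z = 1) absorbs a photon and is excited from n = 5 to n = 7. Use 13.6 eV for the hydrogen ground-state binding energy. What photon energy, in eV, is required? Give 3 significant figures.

E_7 = −13.60/49 = −0.2776 eV and E_5 = −13.60/25 = −0.5440 eV.
The photon energy is |E_7 − E_5| = 0.266 eV.

0.266 eV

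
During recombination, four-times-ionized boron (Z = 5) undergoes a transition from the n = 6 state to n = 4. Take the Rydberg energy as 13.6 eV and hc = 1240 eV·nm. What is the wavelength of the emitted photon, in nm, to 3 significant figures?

For Z = 5 the level energies scale as Z², so the effective Rydberg energy is 13.6 × 25 = 340.0 eV.
ΔE = 340.0 × (1/4² − 1/6²) = 340.0 × 0.03472 = 11.81 eV.
λ = hc/ΔE = 1240 / 11.81 = 105 nm.

105 nm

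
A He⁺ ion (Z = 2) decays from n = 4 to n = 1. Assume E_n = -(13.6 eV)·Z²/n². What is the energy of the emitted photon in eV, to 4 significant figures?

The Bohr energies scale as Z², so for Z = 2: E_n = −54.40/n² eV.
E_4 = −54.40/16 = −3.400 eV and E_1 = −54.40/1 = −54.40 eV.
The photon energy is |E_4 − E_1| = 51.00 eV.

51.00 eV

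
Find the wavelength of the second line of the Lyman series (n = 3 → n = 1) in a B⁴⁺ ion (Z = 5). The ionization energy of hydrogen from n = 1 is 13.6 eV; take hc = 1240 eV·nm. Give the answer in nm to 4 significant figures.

4.103 nm

The Lyman series terminates on n_f = 1; the second line has n_i = 1+2 = 3.
ΔE = 340.0 × (1/1² − 1/3²) = 302.2 eV.
λ = 1240 / 302.2 = 4.103 nm.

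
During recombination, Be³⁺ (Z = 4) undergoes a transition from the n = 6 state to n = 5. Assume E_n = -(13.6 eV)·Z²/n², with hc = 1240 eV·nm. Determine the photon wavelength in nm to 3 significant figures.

466 nm

For Z = 4 the level energies scale as Z², so the effective Rydberg energy is 13.6 × 16 = 217.6 eV.
ΔE = 217.6 × (1/5² − 1/6²) = 217.6 × 0.01222 = 2.660 eV.
λ = hc/ΔE = 1240 / 2.660 = 466 nm.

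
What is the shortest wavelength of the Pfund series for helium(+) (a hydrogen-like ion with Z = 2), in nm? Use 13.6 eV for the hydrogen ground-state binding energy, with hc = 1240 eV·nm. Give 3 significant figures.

570 nm

The Pfund series has lower level n_f = 5; the series limit corresponds to n_i → ∞.
ΔE_max = 13.6 × 4 / 5² = 2.176 eV.
λ_min = 1240 / 2.176 = 570 nm.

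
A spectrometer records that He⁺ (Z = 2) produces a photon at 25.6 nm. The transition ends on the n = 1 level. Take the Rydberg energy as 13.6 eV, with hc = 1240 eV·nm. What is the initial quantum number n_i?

The photon energy is ΔE = hc/λ = 1240 / 25.6 = 48.44 eV.
With Z = 2, ΔE = 54.40 × (1/n_f² − 1/n_i²), so 1/n_f² − 1/n_i² = 0.8904.
With n_f = 1: 1/n_i² = 1/1 − 0.8904 = 0.1096, so n_i ≈ 3.02.

n_i = 3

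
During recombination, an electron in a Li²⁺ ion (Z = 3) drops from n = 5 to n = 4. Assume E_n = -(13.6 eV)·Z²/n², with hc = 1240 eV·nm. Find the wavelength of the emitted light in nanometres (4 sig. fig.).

For Z = 3 the level energies scale as Z², so the effective Rydberg energy is 13.6 × 9 = 122.4 eV.
ΔE = 122.4 × (1/4² − 1/5²) = 122.4 × 0.02250 = 2.754 eV.
λ = hc/ΔE = 1240 / 2.754 = 450.3 nm.

450.3 nm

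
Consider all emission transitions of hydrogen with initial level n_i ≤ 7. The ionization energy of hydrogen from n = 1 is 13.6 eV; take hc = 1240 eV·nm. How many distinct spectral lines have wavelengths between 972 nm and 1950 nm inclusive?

4

Enumerate all n_i → n_f pairs with 1 ≤ n_f < n_i ≤ 7 and compute λ = 1240 / [13.6·1·(1/n_f² − 1/n_i²)].
Lines falling in [972, 1950] nm: 7→3 (1005 nm), 6→3 (1094 nm), 5→3 (1282 nm), 4→3 (1876 nm).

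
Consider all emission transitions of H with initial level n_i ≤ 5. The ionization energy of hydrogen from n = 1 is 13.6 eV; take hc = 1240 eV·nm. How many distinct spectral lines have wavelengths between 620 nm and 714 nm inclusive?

Enumerate all n_i → n_f pairs with 1 ≤ n_f < n_i ≤ 5 and compute λ = 1240 / [13.6·1·(1/n_f² − 1/n_i²)].
Lines falling in [620, 714] nm: 3→2 (656.5 nm).

1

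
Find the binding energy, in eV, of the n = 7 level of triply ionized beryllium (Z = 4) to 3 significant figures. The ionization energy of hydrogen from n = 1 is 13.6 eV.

4.44 eV

E_n = −13.6 Z²/n² = −217.6/n² eV for Z = 4.
E_7 = −217.6/49 = −4.44 eV, so ionization (to E = 0) requires 4.44 eV.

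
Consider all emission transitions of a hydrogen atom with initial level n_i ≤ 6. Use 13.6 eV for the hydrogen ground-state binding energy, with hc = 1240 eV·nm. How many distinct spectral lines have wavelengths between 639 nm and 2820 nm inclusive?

5

Enumerate all n_i → n_f pairs with 1 ≤ n_f < n_i ≤ 6 and compute λ = 1240 / [13.6·1·(1/n_f² − 1/n_i²)].
Lines falling in [639, 2820] nm: 3→2 (656.5 nm), 6→3 (1094 nm), 5→3 (1282 nm), 4→3 (1876 nm), 6→4 (2626 nm).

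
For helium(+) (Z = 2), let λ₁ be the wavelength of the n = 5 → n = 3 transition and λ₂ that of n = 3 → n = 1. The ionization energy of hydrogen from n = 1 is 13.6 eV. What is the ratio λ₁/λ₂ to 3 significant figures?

λ ∝ 1/ΔE ∝ 1/(1/n_f² − 1/n_i²), and the Z² and hc factors cancel in the ratio.
λ₁/λ₂ = (1/1² − 1/3²)/(1/3² − 1/5²) = 0.8889/0.07111 = 12.5.

12.5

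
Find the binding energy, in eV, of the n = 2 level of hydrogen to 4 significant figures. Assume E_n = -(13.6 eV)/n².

E_2 = −13.60/4 = −3.400 eV, so ionization (to E = 0) requires 3.400 eV.

3.400 eV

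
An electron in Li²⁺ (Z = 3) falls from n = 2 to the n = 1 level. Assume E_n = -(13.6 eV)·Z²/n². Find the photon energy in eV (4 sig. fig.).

91.80 eV

The Bohr energies scale as Z², so for Z = 3: E_n = −122.4/n² eV.
E_2 = −122.4/4 = −30.60 eV and E_1 = −122.4/1 = −122.4 eV.
The photon energy is |E_2 − E_1| = 91.80 eV.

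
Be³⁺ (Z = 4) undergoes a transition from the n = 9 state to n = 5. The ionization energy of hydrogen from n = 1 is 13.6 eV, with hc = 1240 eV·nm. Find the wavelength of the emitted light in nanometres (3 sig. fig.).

206 nm

For Z = 4 the level energies scale as Z², so the effective Rydberg energy is 13.6 × 16 = 217.6 eV.
ΔE = 217.6 × (1/5² − 1/9²) = 217.6 × 0.02765 = 6.018 eV.
λ = hc/ΔE = 1240 / 6.018 = 206 nm.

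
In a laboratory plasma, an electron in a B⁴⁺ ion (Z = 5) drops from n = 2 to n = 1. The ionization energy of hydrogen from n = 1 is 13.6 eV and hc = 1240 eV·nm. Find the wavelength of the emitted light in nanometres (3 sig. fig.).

For Z = 5 the level energies scale as Z², so the effective Rydberg energy is 13.6 × 25 = 340.0 eV.
ΔE = 340.0 × (1/1² − 1/2²) = 340.0 × 0.7500 = 255.0 eV.
λ = hc/ΔE = 1240 / 255.0 = 4.86 nm.

4.86 nm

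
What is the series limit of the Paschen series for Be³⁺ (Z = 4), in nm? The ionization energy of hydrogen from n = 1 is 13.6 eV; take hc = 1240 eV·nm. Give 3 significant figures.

51.3 nm

The Paschen series has lower level n_f = 3; the series limit corresponds to n_i → ∞.
ΔE_max = 13.6 × 16 / 3² = 24.18 eV.
λ_min = 1240 / 24.18 = 51.3 nm.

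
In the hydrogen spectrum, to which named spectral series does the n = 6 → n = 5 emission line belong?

Pfund

The series is set by the lower level: n_f = 5 is the Pfund series.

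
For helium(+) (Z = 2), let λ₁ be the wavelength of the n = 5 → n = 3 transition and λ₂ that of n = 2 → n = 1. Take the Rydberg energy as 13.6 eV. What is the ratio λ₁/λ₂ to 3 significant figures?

λ ∝ 1/ΔE ∝ 1/(1/n_f² − 1/n_i²), and the Z² and hc factors cancel in the ratio.
λ₁/λ₂ = (1/1² − 1/2²)/(1/3² − 1/5²) = 0.7500/0.07111 = 10.5.

10.5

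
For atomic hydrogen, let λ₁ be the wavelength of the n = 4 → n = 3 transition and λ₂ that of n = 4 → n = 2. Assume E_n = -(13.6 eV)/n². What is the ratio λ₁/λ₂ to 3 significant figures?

λ ∝ 1/ΔE ∝ 1/(1/n_f² − 1/n_i²), and the Z² and hc factors cancel in the ratio.
λ₁/λ₂ = (1/2² − 1/4²)/(1/3² − 1/4²) = 0.1875/0.04861 = 3.86.

3.86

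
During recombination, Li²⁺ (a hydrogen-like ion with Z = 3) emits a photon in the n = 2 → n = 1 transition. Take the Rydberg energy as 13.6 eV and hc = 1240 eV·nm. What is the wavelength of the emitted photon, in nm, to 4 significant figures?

13.51 nm

For Z = 3 the level energies scale as Z², so the effective Rydberg energy is 13.6 × 9 = 122.4 eV.
ΔE = 122.4 × (1/1² − 1/2²) = 122.4 × 0.7500 = 91.80 eV.
λ = hc/ΔE = 1240 / 91.80 = 13.51 nm.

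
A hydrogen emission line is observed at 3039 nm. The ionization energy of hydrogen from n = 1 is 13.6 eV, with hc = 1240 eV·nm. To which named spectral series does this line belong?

Pfund

ΔE = 1240/3039 = 0.4080 eV.
This matches 13.6 × (1/5² − 1/10²), so n_f = 5: the Pfund series.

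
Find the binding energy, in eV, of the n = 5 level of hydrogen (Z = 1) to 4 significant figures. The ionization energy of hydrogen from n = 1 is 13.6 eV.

0.5440 eV

E_5 = −13.60/25 = −0.5440 eV, so ionization (to E = 0) requires 0.5440 eV.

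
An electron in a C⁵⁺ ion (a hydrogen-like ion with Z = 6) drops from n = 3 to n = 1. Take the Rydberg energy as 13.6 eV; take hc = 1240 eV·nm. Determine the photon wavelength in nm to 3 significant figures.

For Z = 6 the level energies scale as Z², so the effective Rydberg energy is 13.6 × 36 = 489.6 eV.
ΔE = 489.6 × (1/1² − 1/3²) = 489.6 × 0.8889 = 435.2 eV.
λ = hc/ΔE = 1240 / 435.2 = 2.85 nm.

2.85 nm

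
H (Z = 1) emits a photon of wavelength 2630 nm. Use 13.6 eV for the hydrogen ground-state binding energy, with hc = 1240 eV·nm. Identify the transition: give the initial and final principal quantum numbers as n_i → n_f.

The photon energy is ΔE = hc/λ = 1240 / 2630 = 0.4715 eV.
With Z = 1, ΔE = 13.60 × (1/n_f² − 1/n_i²), so 1/n_f² − 1/n_i² = 0.03467.
Trying n_f = 4 gives 1/n_i² = 0.02783, i.e. n_i ≈ 6; this pair matches.

n_i = 6, n_f = 4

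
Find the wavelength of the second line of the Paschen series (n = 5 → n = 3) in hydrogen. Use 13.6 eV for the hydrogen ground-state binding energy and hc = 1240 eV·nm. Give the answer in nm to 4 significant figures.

The Paschen series terminates on n_f = 3; the second line has n_i = 3+2 = 5.
ΔE = 13.60 × (1/3² − 1/5²) = 0.9671 eV.
λ = 1240 / 0.9671 = 1282 nm.

1282 nm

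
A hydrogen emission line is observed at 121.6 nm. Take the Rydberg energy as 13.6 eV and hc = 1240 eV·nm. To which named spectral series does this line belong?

Lyman

ΔE = 1240/121.6 = 10.20 eV.
This matches 13.6 × (1/1² − 1/2²), so n_f = 1: the Lyman series.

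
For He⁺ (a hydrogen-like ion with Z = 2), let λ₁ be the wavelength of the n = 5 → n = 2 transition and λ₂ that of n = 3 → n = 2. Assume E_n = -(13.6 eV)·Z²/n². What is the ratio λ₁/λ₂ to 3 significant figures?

0.661

λ ∝ 1/ΔE ∝ 1/(1/n_f² − 1/n_i²), and the Z² and hc factors cancel in the ratio.
λ₁/λ₂ = (1/2² − 1/3²)/(1/2² − 1/5²) = 0.1389/0.2100 = 0.661.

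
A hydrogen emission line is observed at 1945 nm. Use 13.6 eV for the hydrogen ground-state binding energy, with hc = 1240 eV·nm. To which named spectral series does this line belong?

ΔE = 1240/1945 = 0.6375 eV.
This matches 13.6 × (1/4² − 1/8²), so n_f = 4: the Brackett series.

Brackett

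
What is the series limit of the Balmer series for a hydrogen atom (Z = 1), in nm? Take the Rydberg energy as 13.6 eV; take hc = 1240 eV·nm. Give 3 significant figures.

365 nm

The Balmer series has lower level n_f = 2; the series limit corresponds to n_i → ∞.
ΔE_max = 13.6 × 1 / 2² = 3.400 eV.
λ_min = 1240 / 3.400 = 365 nm.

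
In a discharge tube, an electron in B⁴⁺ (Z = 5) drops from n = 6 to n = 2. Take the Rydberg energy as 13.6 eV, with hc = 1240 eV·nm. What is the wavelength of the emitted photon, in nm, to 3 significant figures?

For Z = 5 the level energies scale as Z², so the effective Rydberg energy is 13.6 × 25 = 340.0 eV.
ΔE = 340.0 × (1/2² − 1/6²) = 340.0 × 0.2222 = 75.56 eV.
λ = hc/ΔE = 1240 / 75.56 = 16.4 nm.

16.4 nm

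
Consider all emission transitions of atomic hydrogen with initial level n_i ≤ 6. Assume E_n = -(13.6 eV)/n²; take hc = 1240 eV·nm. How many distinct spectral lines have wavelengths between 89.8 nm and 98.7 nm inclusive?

3

Enumerate all n_i → n_f pairs with 1 ≤ n_f < n_i ≤ 6 and compute λ = 1240 / [13.6·1·(1/n_f² − 1/n_i²)].
Lines falling in [89.8, 98.7] nm: 6→1 (93.78 nm), 5→1 (94.98 nm), 4→1 (97.25 nm).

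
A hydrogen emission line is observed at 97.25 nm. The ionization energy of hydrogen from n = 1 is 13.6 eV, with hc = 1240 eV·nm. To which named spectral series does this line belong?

Lyman

ΔE = 1240/97.25 = 12.75 eV.
This matches 13.6 × (1/1² − 1/4²), so n_f = 1: the Lyman series.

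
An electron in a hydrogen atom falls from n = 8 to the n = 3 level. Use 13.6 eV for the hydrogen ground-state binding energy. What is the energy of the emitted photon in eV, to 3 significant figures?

E_8 = −13.60/64 = −0.2125 eV and E_3 = −13.60/9 = −1.511 eV.
The photon energy is |E_8 − E_3| = 1.30 eV.

1.30 eV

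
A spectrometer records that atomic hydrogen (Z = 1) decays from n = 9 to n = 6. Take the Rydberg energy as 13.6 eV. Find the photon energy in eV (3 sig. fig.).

0.210 eV

E_9 = −13.60/81 = −0.1679 eV and E_6 = −13.60/36 = −0.3778 eV.
The photon energy is |E_9 − E_6| = 0.210 eV.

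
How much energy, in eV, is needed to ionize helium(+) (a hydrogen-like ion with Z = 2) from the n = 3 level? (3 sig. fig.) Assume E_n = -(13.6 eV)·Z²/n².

E_n = −13.6 Z²/n² = −54.40/n² eV for Z = 2.
E_3 = −54.40/9 = −6.04 eV, so ionization (to E = 0) requires 6.04 eV.

6.04 eV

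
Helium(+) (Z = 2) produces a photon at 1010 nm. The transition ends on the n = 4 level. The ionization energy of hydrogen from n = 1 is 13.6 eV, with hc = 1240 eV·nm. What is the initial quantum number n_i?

The photon energy is ΔE = hc/λ = 1240 / 1010 = 1.228 eV.
With Z = 2, ΔE = 54.40 × (1/n_f² − 1/n_i²), so 1/n_f² − 1/n_i² = 0.02257.
With n_f = 4: 1/n_i² = 1/16 − 0.02257 = 0.03993, so n_i ≈ 5.00.

n_i = 5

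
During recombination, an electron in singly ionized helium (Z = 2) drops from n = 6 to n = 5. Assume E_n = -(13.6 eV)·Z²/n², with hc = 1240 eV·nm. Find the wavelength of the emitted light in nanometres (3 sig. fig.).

1860 nm

For Z = 2 the level energies scale as Z², so the effective Rydberg energy is 13.6 × 4 = 54.40 eV.
ΔE = 54.40 × (1/5² − 1/6²) = 54.40 × 0.01222 = 0.6649 eV.
λ = hc/ΔE = 1240 / 0.6649 = 1860 nm.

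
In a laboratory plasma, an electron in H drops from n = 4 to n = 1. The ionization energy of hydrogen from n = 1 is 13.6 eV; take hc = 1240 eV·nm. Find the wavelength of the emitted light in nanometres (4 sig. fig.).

ΔE = 13.60 × (1/1² − 1/4²) = 13.60 × 0.9375 = 12.75 eV.
λ = hc/ΔE = 1240 / 12.75 = 97.25 nm.
This line belongs to the Lyman series.

97.25 nm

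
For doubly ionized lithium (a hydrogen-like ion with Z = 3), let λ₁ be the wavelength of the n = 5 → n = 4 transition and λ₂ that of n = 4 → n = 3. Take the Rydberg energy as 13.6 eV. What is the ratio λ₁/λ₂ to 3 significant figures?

λ ∝ 1/ΔE ∝ 1/(1/n_f² − 1/n_i²), and the Z² and hc factors cancel in the ratio.
λ₁/λ₂ = (1/3² − 1/4²)/(1/4² − 1/5²) = 0.04861/0.02250 = 2.16.

2.16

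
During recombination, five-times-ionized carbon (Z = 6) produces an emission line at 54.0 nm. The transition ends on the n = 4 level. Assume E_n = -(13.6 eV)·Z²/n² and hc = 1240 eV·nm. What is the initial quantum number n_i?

n_i = 8

The photon energy is ΔE = hc/λ = 1240 / 54.0 = 22.96 eV.
With Z = 6, ΔE = 489.6 × (1/n_f² − 1/n_i²), so 1/n_f² − 1/n_i² = 0.04690.
With n_f = 4: 1/n_i² = 1/16 − 0.04690 = 0.01560, so n_i ≈ 8.01.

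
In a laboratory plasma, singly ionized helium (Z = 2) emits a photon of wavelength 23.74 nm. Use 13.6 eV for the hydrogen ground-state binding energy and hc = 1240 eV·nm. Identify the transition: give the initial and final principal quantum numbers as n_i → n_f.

The photon energy is ΔE = hc/λ = 1240 / 23.74 = 52.23 eV.
With Z = 2, ΔE = 54.40 × (1/n_f² − 1/n_i²), so 1/n_f² − 1/n_i² = 0.9602.
Trying n_f = 1 gives 1/n_i² = 0.03984, i.e. n_i ≈ 5; this pair matches.

n_i = 5, n_f = 1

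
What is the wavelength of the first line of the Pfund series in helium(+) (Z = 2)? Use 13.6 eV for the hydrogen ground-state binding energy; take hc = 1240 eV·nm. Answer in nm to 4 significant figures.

The Pfund series terminates on n_f = 5; the first line has n_i = 5+1 = 6.
ΔE = 54.40 × (1/5² − 1/6²) = 0.6649 eV.
λ = 1240 / 0.6649 = 1865 nm.

1865 nm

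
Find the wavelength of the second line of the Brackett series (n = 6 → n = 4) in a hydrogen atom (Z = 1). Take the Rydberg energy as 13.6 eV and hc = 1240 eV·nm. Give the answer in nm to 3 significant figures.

2630 nm

The Brackett series terminates on n_f = 4; the second line has n_i = 4+2 = 6.
ΔE = 13.60 × (1/4² − 1/6²) = 0.4722 eV.
λ = 1240 / 0.4722 = 2630 nm.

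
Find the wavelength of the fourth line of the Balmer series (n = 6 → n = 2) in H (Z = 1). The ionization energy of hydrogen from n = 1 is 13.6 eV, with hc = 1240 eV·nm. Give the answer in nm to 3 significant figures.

410 nm

The Balmer series terminates on n_f = 2; the fourth line has n_i = 2+4 = 6.
ΔE = 13.60 × (1/2² − 1/6²) = 3.022 eV.
λ = 1240 / 3.022 = 410 nm.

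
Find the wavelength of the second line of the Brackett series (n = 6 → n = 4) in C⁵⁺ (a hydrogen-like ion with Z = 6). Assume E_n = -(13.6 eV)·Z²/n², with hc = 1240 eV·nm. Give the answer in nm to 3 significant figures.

72.9 nm

The Brackett series terminates on n_f = 4; the second line has n_i = 4+2 = 6.
ΔE = 489.6 × (1/4² − 1/6²) = 17.00 eV.
λ = 1240 / 17.00 = 72.9 nm.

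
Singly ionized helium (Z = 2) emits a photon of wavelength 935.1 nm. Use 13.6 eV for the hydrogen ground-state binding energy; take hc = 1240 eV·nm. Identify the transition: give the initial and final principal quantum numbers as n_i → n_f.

n_i = 8, n_f = 5

The photon energy is ΔE = hc/λ = 1240 / 935.1 = 1.326 eV.
With Z = 2, ΔE = 54.40 × (1/n_f² − 1/n_i²), so 1/n_f² − 1/n_i² = 0.02438.
Trying n_f = 5 gives 1/n_i² = 0.01562, i.e. n_i ≈ 8; this pair matches.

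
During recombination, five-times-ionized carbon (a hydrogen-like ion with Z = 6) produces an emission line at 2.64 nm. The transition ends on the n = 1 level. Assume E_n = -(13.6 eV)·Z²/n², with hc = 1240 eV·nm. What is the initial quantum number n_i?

n_i = 5

The photon energy is ΔE = hc/λ = 1240 / 2.64 = 469.7 eV.
With Z = 6, ΔE = 489.6 × (1/n_f² − 1/n_i²), so 1/n_f² − 1/n_i² = 0.9593.
With n_f = 1: 1/n_i² = 1/1 − 0.9593 = 0.04065, so n_i ≈ 4.96.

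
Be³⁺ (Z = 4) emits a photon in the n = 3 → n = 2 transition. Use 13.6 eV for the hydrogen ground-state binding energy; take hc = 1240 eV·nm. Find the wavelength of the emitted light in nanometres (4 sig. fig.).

41.03 nm

For Z = 4 the level energies scale as Z², so the effective Rydberg energy is 13.6 × 16 = 217.6 eV.
ΔE = 217.6 × (1/2² − 1/3²) = 217.6 × 0.1389 = 30.22 eV.
λ = hc/ΔE = 1240 / 30.22 = 41.03 nm.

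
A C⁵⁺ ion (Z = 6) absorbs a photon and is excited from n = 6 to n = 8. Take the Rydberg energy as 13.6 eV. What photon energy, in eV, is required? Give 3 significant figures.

The Bohr energies scale as Z², so for Z = 6: E_n = −489.6/n² eV.
E_8 = −489.6/64 = −7.650 eV and E_6 = −489.6/36 = −13.60 eV.
The photon energy is |E_8 − E_6| = 5.95 eV.

5.95 eV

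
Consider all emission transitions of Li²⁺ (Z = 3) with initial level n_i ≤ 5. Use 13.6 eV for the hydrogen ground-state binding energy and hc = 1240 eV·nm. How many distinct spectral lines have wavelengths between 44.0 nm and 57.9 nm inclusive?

Enumerate all n_i → n_f pairs with 1 ≤ n_f < n_i ≤ 5 and compute λ = 1240 / [13.6·9·(1/n_f² − 1/n_i²)].
Lines falling in [44.0, 57.9] nm: 5→2 (48.24 nm), 4→2 (54.03 nm).

2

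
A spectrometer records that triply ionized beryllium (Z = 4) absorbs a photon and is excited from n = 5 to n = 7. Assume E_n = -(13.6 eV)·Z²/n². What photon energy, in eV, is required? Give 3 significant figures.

The Bohr energies scale as Z², so for Z = 4: E_n = −217.6/n² eV.
E_7 = −217.6/49 = −4.441 eV and E_5 = −217.6/25 = −8.704 eV.
The photon energy is |E_7 − E_5| = 4.26 eV.

4.26 eV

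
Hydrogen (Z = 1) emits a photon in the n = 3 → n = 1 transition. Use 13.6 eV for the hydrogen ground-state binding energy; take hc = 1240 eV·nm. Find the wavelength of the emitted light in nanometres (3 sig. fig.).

103 nm

ΔE = 13.60 × (1/1² − 1/3²) = 13.60 × 0.8889 = 12.09 eV.
λ = hc/ΔE = 1240 / 12.09 = 103 nm.
This line belongs to the Lyman series.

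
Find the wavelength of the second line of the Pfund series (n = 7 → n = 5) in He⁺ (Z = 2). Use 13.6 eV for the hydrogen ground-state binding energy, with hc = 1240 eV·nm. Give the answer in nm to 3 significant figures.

The Pfund series terminates on n_f = 5; the second line has n_i = 5+2 = 7.
ΔE = 54.40 × (1/5² − 1/7²) = 1.066 eV.
λ = 1240 / 1.066 = 1160 nm.

1160 nm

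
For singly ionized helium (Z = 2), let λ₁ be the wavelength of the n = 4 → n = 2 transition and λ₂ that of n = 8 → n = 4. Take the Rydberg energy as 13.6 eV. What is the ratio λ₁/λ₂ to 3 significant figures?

λ ∝ 1/ΔE ∝ 1/(1/n_f² − 1/n_i²), and the Z² and hc factors cancel in the ratio.
λ₁/λ₂ = (1/4² − 1/8²)/(1/2² − 1/4²) = 0.04688/0.1875 = 0.250.

0.250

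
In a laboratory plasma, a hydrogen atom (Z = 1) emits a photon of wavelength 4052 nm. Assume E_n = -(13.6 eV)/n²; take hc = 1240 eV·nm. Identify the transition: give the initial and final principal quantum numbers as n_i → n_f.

n_i = 5, n_f = 4

The photon energy is ΔE = hc/λ = 1240 / 4052 = 0.3060 eV.
With Z = 1, ΔE = 13.60 × (1/n_f² − 1/n_i²), so 1/n_f² − 1/n_i² = 0.02250.
Trying n_f = 4 gives 1/n_i² = 0.04000, i.e. n_i ≈ 5; this pair matches.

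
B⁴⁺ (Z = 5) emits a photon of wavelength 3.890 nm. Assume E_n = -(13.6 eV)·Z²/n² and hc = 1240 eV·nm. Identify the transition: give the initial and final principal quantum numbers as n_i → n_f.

n_i = 4, n_f = 1

The photon energy is ΔE = hc/λ = 1240 / 3.890 = 318.8 eV.
With Z = 5, ΔE = 340.0 × (1/n_f² − 1/n_i²), so 1/n_f² − 1/n_i² = 0.9375.
Trying n_f = 1 gives 1/n_i² = 0.06245, i.e. n_i ≈ 4; this pair matches.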